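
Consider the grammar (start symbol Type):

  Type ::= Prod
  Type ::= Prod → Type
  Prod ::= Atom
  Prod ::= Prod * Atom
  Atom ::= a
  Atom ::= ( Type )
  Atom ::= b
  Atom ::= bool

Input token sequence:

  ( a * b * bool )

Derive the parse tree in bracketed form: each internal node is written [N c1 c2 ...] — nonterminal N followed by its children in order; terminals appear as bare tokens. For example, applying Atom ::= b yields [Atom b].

Type
Prod
Atom
( Type )
( Prod )
( Prod * Atom )
( Prod * Atom * Atom )
( Atom * Atom * Atom )
( a * Atom * Atom )
( a * b * Atom )
( a * b * bool )

[Type [Prod [Atom ( [Type [Prod [Prod [Prod [Atom a]] * [Atom b]] * [Atom bool]]] )]]]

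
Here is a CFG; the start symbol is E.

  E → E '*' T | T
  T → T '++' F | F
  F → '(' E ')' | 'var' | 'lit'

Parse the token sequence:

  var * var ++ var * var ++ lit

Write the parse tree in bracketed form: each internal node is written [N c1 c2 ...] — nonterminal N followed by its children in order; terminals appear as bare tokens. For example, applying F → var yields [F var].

E
E * T
E * T * T
T * T * T
F * T * T
var * T * T
var * T ++ F * T
var * F ++ F * T
var * var ++ F * T
var * var ++ var * T
var * var ++ var * T ++ F
var * var ++ var * F ++ F
var * var ++ var * var ++ F
var * var ++ var * var ++ lit

[E [E [E [T [F var]]] * [T [T [F var]] ++ [F var]]] * [T [T [F var]] ++ [F lit]]]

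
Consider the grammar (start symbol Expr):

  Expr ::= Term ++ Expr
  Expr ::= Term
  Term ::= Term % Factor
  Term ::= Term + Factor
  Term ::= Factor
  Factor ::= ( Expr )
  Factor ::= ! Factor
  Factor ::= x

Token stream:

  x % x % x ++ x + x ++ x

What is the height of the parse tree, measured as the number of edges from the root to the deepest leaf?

5

[Expr [Term [Term [Term [Factor x]] % [Factor x]] % [Factor x]] ++ [Expr [Term [Term [Factor x]] + [Factor x]] ++ [Expr [Term [Factor x]]]]]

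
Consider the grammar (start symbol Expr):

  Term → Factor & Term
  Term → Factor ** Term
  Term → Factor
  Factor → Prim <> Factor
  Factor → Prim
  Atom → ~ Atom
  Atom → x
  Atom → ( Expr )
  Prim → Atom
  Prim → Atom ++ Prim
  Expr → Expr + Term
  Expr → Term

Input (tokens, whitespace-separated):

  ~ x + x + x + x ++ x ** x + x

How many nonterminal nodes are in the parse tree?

[Expr [Expr [Expr [Expr [Expr [Term [Factor [Prim [Atom ~ [Atom x]]]]]] + [Term [Factor [Prim [Atom x]]]]] + [Term [Factor [Prim [Atom x]]]]] + [Term [Factor [Prim [Atom x] ++ [Prim [Atom x]]]] ** [Term [Factor [Prim [Atom x]]]]]] + [Term [Factor [Prim [Atom x]]]]]

32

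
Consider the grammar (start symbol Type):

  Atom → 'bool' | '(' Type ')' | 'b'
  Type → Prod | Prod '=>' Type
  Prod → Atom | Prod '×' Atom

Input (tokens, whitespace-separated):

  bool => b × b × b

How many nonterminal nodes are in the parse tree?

10

[Type [Prod [Atom bool]] => [Type [Prod [Prod [Prod [Atom b]] × [Atom b]] × [Atom b]]]]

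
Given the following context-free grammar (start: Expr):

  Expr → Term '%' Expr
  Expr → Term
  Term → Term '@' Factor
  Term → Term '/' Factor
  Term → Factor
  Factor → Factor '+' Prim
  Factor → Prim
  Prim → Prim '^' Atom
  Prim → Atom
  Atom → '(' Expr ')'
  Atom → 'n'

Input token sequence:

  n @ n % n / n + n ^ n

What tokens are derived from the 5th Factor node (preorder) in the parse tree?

n

[Expr [Term [Term [Factor [Prim [Atom n]]]] @ [Factor [Prim [Atom n]]]] % [Expr [Term [Term [Factor [Prim [Atom n]]]] / [Factor [Factor [Prim [Atom n]]] + [Prim [Prim [Atom n]] ^ [Atom n]]]]]]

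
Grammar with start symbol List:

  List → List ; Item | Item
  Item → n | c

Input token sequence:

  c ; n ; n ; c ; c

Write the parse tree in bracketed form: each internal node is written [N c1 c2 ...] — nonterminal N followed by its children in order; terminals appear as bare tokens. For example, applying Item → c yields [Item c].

[List [List [List [List [List [Item c]] ; [Item n]] ; [Item n]] ; [Item c]] ; [Item c]]

List
List ; Item
List ; Item ; Item
List ; Item ; Item ; Item
List ; Item ; Item ; Item ; Item
Item ; Item ; Item ; Item ; Item
c ; Item ; Item ; Item ; Item
c ; n ; Item ; Item ; Item
c ; n ; n ; Item ; Item
c ; n ; n ; c ; Item
c ; n ; n ; c ; c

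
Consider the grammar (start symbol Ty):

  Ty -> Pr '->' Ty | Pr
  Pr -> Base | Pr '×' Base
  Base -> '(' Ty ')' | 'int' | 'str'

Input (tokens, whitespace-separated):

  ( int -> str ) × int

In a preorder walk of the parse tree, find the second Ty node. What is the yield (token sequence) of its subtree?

[Ty [Pr [Pr [Base ( [Ty [Pr [Base int]] -> [Ty [Pr [Base str]]]] )]] × [Base int]]]

int -> str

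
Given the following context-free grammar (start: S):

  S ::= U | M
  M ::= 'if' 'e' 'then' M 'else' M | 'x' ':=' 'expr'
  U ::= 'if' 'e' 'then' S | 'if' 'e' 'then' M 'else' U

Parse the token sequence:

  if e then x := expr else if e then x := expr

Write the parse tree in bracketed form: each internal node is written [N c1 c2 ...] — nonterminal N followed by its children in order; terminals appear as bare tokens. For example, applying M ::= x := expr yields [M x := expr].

S
U
if e then M else U
if e then x := expr else U
if e then x := expr else if e then S
if e then x := expr else if e then M
if e then x := expr else if e then x := expr

[S [U if e then [M x := expr] else [U if e then [S [M x := expr]]]]]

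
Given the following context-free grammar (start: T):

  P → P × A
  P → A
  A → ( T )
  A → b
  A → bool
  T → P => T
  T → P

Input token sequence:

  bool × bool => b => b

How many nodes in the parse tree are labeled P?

[T [P [P [A bool]] × [A bool]] => [T [P [A b]] => [T [P [A b]]]]]

4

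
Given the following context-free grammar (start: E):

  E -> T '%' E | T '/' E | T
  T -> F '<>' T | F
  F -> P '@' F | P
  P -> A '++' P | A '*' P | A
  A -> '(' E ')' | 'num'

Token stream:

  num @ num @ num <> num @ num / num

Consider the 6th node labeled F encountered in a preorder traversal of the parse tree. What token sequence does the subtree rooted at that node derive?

[E [T [F [P [A num]] @ [F [P [A num]] @ [F [P [A num]]]]] <> [T [F [P [A num]] @ [F [P [A num]]]]]] / [E [T [F [P [A num]]]]]]

num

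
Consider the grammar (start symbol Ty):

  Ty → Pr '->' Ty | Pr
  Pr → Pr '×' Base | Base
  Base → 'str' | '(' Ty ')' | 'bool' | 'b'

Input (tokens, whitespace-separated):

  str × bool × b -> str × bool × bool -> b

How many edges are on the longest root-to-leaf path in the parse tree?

6

[Ty [Pr [Pr [Pr [Base str]] × [Base bool]] × [Base b]] -> [Ty [Pr [Pr [Pr [Base str]] × [Base bool]] × [Base bool]] -> [Ty [Pr [Base b]]]]]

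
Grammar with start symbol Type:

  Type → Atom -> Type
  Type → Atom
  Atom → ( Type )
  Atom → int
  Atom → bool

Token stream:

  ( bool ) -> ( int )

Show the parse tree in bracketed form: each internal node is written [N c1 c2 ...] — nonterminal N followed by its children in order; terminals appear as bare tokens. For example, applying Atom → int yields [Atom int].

Type
Atom -> Type
( Type ) -> Type
( Atom ) -> Type
( bool ) -> Type
( bool ) -> Atom
( bool ) -> ( Type )
( bool ) -> ( Atom )
( bool ) -> ( int )

[Type [Atom ( [Type [Atom bool]] )] -> [Type [Atom ( [Type [Atom int]] )]]]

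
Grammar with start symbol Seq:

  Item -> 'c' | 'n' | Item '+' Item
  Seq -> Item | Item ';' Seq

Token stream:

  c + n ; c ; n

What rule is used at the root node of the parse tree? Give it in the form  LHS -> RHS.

[Seq [Item [Item c] + [Item n]] ; [Seq [Item c] ; [Seq [Item n]]]]

Seq -> Item ';' Seq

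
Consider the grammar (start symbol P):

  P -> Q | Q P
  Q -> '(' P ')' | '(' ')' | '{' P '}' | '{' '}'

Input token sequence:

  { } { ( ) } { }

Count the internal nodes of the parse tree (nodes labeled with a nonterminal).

8

[P [Q { }] [P [Q { [P [Q ( )]] }] [P [Q { }]]]]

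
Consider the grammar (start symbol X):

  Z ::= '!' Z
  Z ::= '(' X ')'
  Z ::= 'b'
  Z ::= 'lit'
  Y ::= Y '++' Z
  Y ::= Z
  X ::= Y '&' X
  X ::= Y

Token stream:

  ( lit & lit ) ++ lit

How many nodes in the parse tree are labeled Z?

4

[X [Y [Y [Z ( [X [Y [Z lit]] & [X [Y [Z lit]]]] )]] ++ [Z lit]]]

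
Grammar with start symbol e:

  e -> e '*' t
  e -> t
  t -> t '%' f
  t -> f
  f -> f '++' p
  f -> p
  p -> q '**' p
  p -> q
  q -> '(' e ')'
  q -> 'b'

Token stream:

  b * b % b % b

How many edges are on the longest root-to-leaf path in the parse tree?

7

[e [e [t [f [p [q b]]]]] * [t [t [t [f [p [q b]]]] % [f [p [q b]]]] % [f [p [q b]]]]]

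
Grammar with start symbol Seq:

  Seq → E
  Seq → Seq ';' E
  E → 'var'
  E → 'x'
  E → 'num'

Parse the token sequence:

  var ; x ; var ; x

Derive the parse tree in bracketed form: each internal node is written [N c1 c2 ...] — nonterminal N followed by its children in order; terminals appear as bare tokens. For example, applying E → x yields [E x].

[Seq [Seq [Seq [Seq [E var]] ; [E x]] ; [E var]] ; [E x]]

Seq
Seq ; E
Seq ; E ; E
Seq ; E ; E ; E
E ; E ; E ; E
var ; E ; E ; E
var ; x ; E ; E
var ; x ; var ; E
var ; x ; var ; x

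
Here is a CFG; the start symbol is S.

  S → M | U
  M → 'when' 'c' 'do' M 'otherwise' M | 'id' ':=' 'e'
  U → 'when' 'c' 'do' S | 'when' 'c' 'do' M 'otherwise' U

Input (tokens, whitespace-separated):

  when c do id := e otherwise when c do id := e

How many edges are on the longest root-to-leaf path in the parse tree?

[S [U when c do [M id := e] otherwise [U when c do [S [M id := e]]]]]

5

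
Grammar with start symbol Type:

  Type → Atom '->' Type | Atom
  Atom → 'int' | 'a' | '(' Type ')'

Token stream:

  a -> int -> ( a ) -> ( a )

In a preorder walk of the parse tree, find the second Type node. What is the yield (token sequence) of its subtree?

[Type [Atom a] -> [Type [Atom int] -> [Type [Atom ( [Type [Atom a]] )] -> [Type [Atom ( [Type [Atom a]] )]]]]]

int -> ( a ) -> ( a )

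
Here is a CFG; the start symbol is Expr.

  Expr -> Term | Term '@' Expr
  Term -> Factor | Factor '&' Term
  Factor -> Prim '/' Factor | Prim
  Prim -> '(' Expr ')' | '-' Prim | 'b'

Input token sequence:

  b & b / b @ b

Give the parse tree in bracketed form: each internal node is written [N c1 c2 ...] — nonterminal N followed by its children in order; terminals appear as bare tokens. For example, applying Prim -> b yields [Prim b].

Expr
Term @ Expr
Factor & Term @ Expr
Prim & Term @ Expr
b & Term @ Expr
b & Factor @ Expr
b & Prim / Factor @ Expr
b & b / Factor @ Expr
b & b / Prim @ Expr
b & b / b @ Expr
b & b / b @ Term
b & b / b @ Factor
b & b / b @ Prim
b & b / b @ b

[Expr [Term [Factor [Prim b]] & [Term [Factor [Prim b] / [Factor [Prim b]]]]] @ [Expr [Term [Factor [Prim b]]]]]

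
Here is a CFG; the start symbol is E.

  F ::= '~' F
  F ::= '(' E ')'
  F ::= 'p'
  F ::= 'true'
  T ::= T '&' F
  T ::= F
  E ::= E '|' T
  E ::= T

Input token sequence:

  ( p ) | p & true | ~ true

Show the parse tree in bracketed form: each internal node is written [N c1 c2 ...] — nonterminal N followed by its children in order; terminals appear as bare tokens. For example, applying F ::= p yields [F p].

E
E | T
E | T | T
T | T | T
F | T | T
( E ) | T | T
( T ) | T | T
( F ) | T | T
( p ) | T | T
( p ) | T & F | T
( p ) | F & F | T
( p ) | p & F | T
( p ) | p & true | T
( p ) | p & true | F
( p ) | p & true | ~ F
( p ) | p & true | ~ true

[E [E [E [T [F ( [E [T [F p]]] )]]] | [T [T [F p]] & [F true]]] | [T [F ~ [F true]]]]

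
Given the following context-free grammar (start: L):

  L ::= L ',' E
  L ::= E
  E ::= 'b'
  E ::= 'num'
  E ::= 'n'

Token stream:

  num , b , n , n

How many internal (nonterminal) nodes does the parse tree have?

8

[L [L [L [L [E num]] , [E b]] , [E n]] , [E n]]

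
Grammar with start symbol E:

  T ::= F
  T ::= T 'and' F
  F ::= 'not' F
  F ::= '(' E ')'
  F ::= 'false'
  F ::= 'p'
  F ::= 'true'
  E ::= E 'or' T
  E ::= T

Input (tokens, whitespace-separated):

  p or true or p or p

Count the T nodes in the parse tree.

[E [E [E [E [T [F p]]] or [T [F true]]] or [T [F p]]] or [T [F p]]]

4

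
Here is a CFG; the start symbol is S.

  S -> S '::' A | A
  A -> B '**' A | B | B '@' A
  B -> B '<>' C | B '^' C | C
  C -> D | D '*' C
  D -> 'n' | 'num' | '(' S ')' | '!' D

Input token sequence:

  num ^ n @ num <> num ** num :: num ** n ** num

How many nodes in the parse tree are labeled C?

8

[S [S [A [B [B [C [D num]]] ^ [C [D n]]] @ [A [B [B [C [D num]]] <> [C [D num]]] ** [A [B [C [D num]]]]]]] :: [A [B [C [D num]]] ** [A [B [C [D n]]] ** [A [B [C [D num]]]]]]]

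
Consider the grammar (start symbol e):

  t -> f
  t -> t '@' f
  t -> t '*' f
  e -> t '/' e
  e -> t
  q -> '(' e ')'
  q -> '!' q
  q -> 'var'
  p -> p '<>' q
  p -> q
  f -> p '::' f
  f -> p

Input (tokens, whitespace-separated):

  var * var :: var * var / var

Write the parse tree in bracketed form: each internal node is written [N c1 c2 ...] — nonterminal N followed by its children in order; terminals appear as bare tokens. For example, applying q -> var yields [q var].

[e [t [t [t [f [p [q var]]]] * [f [p [q var]] :: [f [p [q var]]]]] * [f [p [q var]]]] / [e [t [f [p [q var]]]]]]

e
t / e
t * f / e
t * f * f / e
f * f * f / e
p * f * f / e
q * f * f / e
var * f * f / e
var * p :: f * f / e
var * q :: f * f / e
var * var :: f * f / e
var * var :: p * f / e
var * var :: q * f / e
var * var :: var * f / e
var * var :: var * p / e
var * var :: var * q / e
var * var :: var * var / e
var * var :: var * var / t
var * var :: var * var / f
var * var :: var * var / p
var * var :: var * var / q
var * var :: var * var / var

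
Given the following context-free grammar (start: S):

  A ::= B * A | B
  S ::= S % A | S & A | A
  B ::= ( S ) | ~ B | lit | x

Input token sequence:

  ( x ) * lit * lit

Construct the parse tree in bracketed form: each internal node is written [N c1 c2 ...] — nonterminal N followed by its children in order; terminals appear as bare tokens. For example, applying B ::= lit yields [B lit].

[S [A [B ( [S [A [B x]]] )] * [A [B lit] * [A [B lit]]]]]

S
A
B * A
( S ) * A
( A ) * A
( B ) * A
( x ) * A
( x ) * B * A
( x ) * lit * A
( x ) * lit * B
( x ) * lit * lit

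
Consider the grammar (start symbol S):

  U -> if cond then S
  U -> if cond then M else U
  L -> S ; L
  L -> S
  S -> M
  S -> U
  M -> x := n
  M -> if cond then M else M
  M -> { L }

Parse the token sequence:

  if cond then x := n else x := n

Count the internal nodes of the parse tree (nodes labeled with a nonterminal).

[S [M if cond then [M x := n] else [M x := n]]]

4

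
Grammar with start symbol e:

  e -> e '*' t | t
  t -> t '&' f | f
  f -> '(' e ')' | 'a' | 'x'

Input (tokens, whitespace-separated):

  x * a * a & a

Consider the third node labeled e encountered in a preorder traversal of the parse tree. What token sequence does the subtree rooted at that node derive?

[e [e [e [t [f x]]] * [t [f a]]] * [t [t [f a]] & [f a]]]

x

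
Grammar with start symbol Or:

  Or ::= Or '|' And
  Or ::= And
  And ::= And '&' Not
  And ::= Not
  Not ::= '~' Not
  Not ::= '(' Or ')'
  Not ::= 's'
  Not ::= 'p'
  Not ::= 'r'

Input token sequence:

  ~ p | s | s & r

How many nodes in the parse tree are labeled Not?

5

[Or [Or [Or [And [Not ~ [Not p]]]] | [And [Not s]]] | [And [And [Not s]] & [Not r]]]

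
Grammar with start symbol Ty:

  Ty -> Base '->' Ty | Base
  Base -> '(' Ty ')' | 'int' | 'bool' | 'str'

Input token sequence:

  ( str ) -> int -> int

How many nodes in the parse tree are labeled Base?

[Ty [Base ( [Ty [Base str]] )] -> [Ty [Base int] -> [Ty [Base int]]]]

4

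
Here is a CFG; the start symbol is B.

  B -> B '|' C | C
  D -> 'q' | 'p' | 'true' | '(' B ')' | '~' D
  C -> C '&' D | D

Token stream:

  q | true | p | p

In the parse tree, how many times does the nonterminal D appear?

4

[B [B [B [B [C [D q]]] | [C [D true]]] | [C [D p]]] | [C [D p]]]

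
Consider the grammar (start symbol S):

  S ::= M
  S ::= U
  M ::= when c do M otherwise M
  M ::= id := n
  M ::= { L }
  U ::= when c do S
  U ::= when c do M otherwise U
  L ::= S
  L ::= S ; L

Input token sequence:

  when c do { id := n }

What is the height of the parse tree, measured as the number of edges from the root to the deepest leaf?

7

[S [U when c do [S [M { [L [S [M id := n]]] }]]]]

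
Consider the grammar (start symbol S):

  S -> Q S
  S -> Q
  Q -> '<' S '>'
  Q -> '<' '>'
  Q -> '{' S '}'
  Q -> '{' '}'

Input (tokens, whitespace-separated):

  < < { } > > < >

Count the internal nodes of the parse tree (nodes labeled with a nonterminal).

8

[S [Q < [S [Q < [S [Q { }]] >]] >] [S [Q < >]]]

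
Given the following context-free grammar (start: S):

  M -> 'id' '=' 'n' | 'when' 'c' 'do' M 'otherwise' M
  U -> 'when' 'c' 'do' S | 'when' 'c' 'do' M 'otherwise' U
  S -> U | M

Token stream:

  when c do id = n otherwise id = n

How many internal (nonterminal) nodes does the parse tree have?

[S [M when c do [M id = n] otherwise [M id = n]]]

4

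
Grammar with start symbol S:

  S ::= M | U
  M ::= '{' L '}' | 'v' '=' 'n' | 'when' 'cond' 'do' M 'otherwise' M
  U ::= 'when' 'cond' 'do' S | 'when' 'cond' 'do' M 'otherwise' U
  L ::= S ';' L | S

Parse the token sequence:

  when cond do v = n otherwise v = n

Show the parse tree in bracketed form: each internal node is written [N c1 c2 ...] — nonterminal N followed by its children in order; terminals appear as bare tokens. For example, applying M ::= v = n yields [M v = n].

S
M
when cond do M otherwise M
when cond do v = n otherwise M
when cond do v = n otherwise v = n

[S [M when cond do [M v = n] otherwise [M v = n]]]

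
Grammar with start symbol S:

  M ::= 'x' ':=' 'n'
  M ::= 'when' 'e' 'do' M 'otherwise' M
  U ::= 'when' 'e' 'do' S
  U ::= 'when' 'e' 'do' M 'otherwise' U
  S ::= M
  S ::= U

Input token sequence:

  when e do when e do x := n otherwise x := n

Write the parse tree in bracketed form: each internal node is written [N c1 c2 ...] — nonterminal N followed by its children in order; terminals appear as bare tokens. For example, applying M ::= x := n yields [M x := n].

S
U
when e do S
when e do M
when e do when e do M otherwise M
when e do when e do x := n otherwise M
when e do when e do x := n otherwise x := n

[S [U when e do [S [M when e do [M x := n] otherwise [M x := n]]]]]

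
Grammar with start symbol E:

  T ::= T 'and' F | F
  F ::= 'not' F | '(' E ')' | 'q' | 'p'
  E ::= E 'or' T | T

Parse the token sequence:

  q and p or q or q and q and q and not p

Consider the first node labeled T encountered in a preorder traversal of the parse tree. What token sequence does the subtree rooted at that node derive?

q and p

[E [E [E [T [T [F q]] and [F p]]] or [T [F q]]] or [T [T [T [T [F q]] and [F q]] and [F q]] and [F not [F p]]]]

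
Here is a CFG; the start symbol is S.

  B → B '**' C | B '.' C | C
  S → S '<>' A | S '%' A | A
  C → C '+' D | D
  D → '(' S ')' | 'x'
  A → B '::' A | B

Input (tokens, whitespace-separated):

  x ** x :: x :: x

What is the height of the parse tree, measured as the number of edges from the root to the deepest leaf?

7

[S [A [B [B [C [D x]]] ** [C [D x]]] :: [A [B [C [D x]]] :: [A [B [C [D x]]]]]]]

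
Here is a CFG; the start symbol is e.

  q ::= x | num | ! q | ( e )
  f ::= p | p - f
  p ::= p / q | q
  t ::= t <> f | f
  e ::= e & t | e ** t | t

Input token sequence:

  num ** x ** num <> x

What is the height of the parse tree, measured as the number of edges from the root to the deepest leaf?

7

[e [e [e [t [f [p [q num]]]]] ** [t [f [p [q x]]]]] ** [t [t [f [p [q num]]]] <> [f [p [q x]]]]]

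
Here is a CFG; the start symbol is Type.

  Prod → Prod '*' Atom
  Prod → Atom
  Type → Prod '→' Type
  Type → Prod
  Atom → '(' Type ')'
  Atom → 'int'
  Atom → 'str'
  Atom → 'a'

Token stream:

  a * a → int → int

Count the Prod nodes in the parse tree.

[Type [Prod [Prod [Atom a]] * [Atom a]] → [Type [Prod [Atom int]] → [Type [Prod [Atom int]]]]]

4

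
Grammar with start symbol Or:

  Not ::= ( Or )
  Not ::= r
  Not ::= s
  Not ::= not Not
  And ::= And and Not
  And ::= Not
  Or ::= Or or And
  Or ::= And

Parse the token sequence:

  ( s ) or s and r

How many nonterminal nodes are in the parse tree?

[Or [Or [And [Not ( [Or [And [Not s]]] )]]] or [And [And [Not s]] and [Not r]]]

11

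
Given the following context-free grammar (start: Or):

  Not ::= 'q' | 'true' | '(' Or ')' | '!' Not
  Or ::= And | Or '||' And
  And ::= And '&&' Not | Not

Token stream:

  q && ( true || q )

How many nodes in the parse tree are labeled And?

4

[Or [And [And [Not q]] && [Not ( [Or [Or [And [Not true]]] || [And [Not q]]] )]]]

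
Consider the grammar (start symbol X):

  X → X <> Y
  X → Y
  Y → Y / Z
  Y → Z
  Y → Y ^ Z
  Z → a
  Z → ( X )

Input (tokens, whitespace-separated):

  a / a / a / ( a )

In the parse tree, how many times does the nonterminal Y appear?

5

[X [Y [Y [Y [Y [Z a]] / [Z a]] / [Z a]] / [Z ( [X [Y [Z a]]] )]]]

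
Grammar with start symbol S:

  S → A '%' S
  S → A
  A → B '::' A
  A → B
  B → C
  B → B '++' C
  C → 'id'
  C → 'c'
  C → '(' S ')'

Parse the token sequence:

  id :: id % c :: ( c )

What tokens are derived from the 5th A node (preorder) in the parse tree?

[S [A [B [C id]] :: [A [B [C id]]]] % [S [A [B [C c]] :: [A [B [C ( [S [A [B [C c]]]] )]]]]]]

c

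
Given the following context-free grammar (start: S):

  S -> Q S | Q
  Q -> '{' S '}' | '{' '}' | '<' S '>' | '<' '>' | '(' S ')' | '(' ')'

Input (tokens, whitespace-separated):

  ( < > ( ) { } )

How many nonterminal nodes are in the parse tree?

[S [Q ( [S [Q < >] [S [Q ( )] [S [Q { }]]]] )]]

8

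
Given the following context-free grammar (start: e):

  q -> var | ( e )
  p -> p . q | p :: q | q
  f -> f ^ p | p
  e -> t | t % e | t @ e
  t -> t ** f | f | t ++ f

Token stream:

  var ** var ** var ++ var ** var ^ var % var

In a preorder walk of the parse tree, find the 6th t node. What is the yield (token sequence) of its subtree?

var

[e [t [t [t [t [t [f [p [q var]]]] ** [f [p [q var]]]] ** [f [p [q var]]]] ++ [f [p [q var]]]] ** [f [f [p [q var]]] ^ [p [q var]]]] % [e [t [f [p [q var]]]]]]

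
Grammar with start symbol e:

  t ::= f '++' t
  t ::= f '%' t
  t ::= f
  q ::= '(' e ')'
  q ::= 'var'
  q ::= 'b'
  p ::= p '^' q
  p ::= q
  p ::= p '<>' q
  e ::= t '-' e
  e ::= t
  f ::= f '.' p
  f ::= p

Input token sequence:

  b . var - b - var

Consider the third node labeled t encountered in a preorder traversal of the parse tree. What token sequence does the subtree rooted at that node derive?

var

[e [t [f [f [p [q b]]] . [p [q var]]]] - [e [t [f [p [q b]]]] - [e [t [f [p [q var]]]]]]]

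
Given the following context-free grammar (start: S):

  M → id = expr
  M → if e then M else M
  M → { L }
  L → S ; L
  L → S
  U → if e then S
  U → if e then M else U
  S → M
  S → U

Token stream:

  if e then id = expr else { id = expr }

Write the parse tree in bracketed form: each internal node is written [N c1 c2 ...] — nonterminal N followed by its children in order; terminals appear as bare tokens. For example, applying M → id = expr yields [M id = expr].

[S [M if e then [M id = expr] else [M { [L [S [M id = expr]]] }]]]

S
M
if e then M else M
if e then id = expr else M
if e then id = expr else { L }
if e then id = expr else { S }
if e then id = expr else { M }
if e then id = expr else { id = expr }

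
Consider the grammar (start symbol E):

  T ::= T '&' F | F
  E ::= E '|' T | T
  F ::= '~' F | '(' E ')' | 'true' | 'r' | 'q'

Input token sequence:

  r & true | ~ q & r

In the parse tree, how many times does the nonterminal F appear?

5

[E [E [T [T [F r]] & [F true]]] | [T [T [F ~ [F q]]] & [F r]]]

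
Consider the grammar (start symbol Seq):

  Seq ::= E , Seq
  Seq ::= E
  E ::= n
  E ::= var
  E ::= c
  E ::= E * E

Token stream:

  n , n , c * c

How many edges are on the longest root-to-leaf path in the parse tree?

5

[Seq [E n] , [Seq [E n] , [Seq [E [E c] * [E c]]]]]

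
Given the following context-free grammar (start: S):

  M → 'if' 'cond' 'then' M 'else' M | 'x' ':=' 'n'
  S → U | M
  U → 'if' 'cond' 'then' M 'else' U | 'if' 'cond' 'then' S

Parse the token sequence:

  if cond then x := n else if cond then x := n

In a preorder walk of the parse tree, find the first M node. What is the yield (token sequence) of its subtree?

[S [U if cond then [M x := n] else [U if cond then [S [M x := n]]]]]

x := n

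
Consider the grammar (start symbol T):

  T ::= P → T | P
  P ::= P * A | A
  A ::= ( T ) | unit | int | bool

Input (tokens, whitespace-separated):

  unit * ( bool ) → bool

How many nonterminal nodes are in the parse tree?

11

[T [P [P [A unit]] * [A ( [T [P [A bool]]] )]] → [T [P [A bool]]]]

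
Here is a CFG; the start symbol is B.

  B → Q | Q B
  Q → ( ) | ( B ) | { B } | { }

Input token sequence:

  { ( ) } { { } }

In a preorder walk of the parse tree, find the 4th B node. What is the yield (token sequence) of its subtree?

[B [Q { [B [Q ( )]] }] [B [Q { [B [Q { }]] }]]]

{ }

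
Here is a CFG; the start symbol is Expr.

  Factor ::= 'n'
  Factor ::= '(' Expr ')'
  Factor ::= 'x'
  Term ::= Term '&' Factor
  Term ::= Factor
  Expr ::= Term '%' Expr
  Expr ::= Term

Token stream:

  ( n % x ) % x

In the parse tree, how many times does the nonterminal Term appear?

4

[Expr [Term [Factor ( [Expr [Term [Factor n]] % [Expr [Term [Factor x]]]] )]] % [Expr [Term [Factor x]]]]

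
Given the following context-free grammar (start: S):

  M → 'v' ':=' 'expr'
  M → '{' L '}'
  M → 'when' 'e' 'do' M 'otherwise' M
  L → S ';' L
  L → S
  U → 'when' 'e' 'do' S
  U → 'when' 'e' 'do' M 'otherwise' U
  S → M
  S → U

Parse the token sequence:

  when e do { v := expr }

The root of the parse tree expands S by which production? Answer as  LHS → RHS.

S → U

[S [U when e do [S [M { [L [S [M v := expr]]] }]]]]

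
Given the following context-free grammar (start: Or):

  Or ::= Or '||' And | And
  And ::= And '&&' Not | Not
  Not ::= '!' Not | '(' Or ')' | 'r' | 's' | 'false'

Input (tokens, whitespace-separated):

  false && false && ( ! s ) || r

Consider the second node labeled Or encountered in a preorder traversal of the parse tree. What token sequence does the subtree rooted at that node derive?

[Or [Or [And [And [And [Not false]] && [Not false]] && [Not ( [Or [And [Not ! [Not s]]]] )]]] || [And [Not r]]]

false && false && ( ! s )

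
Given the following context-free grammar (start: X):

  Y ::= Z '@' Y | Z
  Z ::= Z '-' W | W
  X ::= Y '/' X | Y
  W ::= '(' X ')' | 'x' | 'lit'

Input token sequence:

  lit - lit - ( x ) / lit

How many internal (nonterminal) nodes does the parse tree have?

[X [Y [Z [Z [Z [W lit]] - [W lit]] - [W ( [X [Y [Z [W x]]]] )]]] / [X [Y [Z [W lit]]]]]

16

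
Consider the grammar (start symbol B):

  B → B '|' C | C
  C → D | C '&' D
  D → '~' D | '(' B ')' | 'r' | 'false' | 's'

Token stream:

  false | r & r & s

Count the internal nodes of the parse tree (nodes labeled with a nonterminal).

[B [B [C [D false]]] | [C [C [C [D r]] & [D r]] & [D s]]]

10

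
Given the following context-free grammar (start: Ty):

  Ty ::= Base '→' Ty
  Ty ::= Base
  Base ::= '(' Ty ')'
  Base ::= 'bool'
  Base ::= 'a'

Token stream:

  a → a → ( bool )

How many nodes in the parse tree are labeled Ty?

[Ty [Base a] → [Ty [Base a] → [Ty [Base ( [Ty [Base bool]] )]]]]

4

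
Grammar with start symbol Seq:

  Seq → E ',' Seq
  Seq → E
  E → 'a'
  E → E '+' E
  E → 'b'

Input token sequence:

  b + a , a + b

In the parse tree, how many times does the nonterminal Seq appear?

2

[Seq [E [E b] + [E a]] , [Seq [E [E a] + [E b]]]]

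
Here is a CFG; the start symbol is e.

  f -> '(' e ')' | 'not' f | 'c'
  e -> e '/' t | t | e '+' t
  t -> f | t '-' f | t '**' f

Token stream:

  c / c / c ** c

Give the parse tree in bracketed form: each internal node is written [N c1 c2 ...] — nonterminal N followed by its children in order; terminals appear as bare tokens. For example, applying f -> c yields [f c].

[e [e [e [t [f c]]] / [t [f c]]] / [t [t [f c]] ** [f c]]]

e
e / t
e / t / t
t / t / t
f / t / t
c / t / t
c / f / t
c / c / t
c / c / t ** f
c / c / f ** f
c / c / c ** f
c / c / c ** c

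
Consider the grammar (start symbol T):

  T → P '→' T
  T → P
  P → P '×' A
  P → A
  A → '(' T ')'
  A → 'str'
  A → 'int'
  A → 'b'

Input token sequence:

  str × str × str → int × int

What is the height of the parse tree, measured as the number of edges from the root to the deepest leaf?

[T [P [P [P [A str]] × [A str]] × [A str]] → [T [P [P [A int]] × [A int]]]]

5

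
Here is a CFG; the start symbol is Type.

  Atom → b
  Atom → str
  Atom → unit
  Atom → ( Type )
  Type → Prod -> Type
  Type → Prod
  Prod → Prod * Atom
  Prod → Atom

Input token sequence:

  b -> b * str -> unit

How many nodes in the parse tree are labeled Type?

3

[Type [Prod [Atom b]] -> [Type [Prod [Prod [Atom b]] * [Atom str]] -> [Type [Prod [Atom unit]]]]]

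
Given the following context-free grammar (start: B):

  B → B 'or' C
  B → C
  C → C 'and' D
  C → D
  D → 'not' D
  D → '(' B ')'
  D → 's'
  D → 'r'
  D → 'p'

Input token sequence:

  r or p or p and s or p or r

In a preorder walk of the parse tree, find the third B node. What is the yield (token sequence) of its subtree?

r or p or p and s

[B [B [B [B [B [C [D r]]] or [C [D p]]] or [C [C [D p]] and [D s]]] or [C [D p]]] or [C [D r]]]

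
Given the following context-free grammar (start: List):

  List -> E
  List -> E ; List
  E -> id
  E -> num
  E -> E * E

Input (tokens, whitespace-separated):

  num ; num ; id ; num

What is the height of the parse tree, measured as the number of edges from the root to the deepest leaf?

[List [E num] ; [List [E num] ; [List [E id] ; [List [E num]]]]]

5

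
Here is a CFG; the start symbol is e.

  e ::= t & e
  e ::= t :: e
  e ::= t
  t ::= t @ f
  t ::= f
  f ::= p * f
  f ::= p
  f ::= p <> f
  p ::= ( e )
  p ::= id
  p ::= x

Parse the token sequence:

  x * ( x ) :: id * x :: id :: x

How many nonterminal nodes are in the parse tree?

[e [t [f [p x] * [f [p ( [e [t [f [p x]]]] )]]]] :: [e [t [f [p id] * [f [p x]]]] :: [e [t [f [p id]]] :: [e [t [f [p x]]]]]]]

24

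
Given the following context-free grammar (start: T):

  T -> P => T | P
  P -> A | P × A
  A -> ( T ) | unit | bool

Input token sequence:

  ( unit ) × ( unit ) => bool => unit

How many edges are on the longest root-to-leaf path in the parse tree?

[T [P [P [A ( [T [P [A unit]]] )]] × [A ( [T [P [A unit]]] )]] => [T [P [A bool]] => [T [P [A unit]]]]]

7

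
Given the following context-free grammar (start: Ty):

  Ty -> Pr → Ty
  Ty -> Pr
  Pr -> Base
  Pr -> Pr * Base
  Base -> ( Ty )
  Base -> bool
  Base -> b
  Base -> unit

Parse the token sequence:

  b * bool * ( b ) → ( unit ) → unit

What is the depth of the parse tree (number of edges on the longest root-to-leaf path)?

7

[Ty [Pr [Pr [Pr [Base b]] * [Base bool]] * [Base ( [Ty [Pr [Base b]]] )]] → [Ty [Pr [Base ( [Ty [Pr [Base unit]]] )]] → [Ty [Pr [Base unit]]]]]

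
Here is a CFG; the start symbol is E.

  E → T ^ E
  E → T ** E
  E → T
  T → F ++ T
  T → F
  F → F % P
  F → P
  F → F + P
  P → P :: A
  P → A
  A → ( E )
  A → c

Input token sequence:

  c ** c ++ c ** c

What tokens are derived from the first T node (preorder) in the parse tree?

c

[E [T [F [P [A c]]]] ** [E [T [F [P [A c]]] ++ [T [F [P [A c]]]]] ** [E [T [F [P [A c]]]]]]]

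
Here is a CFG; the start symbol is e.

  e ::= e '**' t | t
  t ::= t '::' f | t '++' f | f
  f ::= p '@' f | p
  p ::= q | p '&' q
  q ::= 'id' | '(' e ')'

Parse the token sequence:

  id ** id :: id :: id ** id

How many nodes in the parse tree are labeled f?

[e [e [e [t [f [p [q id]]]]] ** [t [t [t [f [p [q id]]]] :: [f [p [q id]]]] :: [f [p [q id]]]]] ** [t [f [p [q id]]]]]

5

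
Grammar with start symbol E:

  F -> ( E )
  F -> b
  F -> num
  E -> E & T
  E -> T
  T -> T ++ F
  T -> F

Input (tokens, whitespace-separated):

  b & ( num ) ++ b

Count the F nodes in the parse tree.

[E [E [T [F b]]] & [T [T [F ( [E [T [F num]]] )]] ++ [F b]]]

4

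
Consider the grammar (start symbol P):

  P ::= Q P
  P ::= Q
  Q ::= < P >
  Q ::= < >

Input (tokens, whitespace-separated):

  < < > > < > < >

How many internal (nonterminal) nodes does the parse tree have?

8

[P [Q < [P [Q < >]] >] [P [Q < >] [P [Q < >]]]]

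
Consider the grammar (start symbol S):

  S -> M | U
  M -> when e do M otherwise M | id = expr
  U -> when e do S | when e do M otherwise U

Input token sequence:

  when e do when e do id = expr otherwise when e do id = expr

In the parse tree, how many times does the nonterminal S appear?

[S [U when e do [S [U when e do [M id = expr] otherwise [U when e do [S [M id = expr]]]]]]]

3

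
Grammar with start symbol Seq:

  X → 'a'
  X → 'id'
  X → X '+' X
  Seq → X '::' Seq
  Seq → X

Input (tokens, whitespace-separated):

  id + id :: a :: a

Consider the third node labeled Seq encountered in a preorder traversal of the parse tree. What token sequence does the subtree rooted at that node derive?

a

[Seq [X [X id] + [X id]] :: [Seq [X a] :: [Seq [X a]]]]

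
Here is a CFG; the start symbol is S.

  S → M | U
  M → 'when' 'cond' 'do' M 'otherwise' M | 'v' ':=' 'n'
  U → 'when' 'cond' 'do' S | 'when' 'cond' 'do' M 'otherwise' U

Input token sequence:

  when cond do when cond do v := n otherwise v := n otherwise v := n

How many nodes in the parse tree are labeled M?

[S [M when cond do [M when cond do [M v := n] otherwise [M v := n]] otherwise [M v := n]]]

5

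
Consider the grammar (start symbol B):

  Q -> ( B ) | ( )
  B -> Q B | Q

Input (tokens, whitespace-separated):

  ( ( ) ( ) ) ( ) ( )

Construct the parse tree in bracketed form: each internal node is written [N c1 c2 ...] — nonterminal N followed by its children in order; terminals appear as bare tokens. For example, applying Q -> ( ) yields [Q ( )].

[B [Q ( [B [Q ( )] [B [Q ( )]]] )] [B [Q ( )] [B [Q ( )]]]]

B
Q B
( B ) B
( Q B ) B
( ( ) B ) B
( ( ) Q ) B
( ( ) ( ) ) B
( ( ) ( ) ) Q B
( ( ) ( ) ) ( ) B
( ( ) ( ) ) ( ) Q
( ( ) ( ) ) ( ) ( )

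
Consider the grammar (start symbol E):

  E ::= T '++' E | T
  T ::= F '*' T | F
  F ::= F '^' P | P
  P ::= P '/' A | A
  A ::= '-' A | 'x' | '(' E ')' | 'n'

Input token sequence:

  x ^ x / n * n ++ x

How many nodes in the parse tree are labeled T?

3

[E [T [F [F [P [A x]]] ^ [P [P [A x]] / [A n]]] * [T [F [P [A n]]]]] ++ [E [T [F [P [A x]]]]]]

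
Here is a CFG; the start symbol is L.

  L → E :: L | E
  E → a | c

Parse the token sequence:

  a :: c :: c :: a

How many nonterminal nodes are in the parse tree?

8

[L [E a] :: [L [E c] :: [L [E c] :: [L [E a]]]]]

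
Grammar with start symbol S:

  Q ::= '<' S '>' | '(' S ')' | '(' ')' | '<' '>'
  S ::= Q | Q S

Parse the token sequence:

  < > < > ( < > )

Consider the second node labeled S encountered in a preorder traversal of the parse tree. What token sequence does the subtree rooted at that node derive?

[S [Q < >] [S [Q < >] [S [Q ( [S [Q < >]] )]]]]

< > ( < > )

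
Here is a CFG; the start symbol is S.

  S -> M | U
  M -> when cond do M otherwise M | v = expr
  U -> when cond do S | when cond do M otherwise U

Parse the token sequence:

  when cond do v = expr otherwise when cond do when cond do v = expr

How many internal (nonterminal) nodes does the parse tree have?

8

[S [U when cond do [M v = expr] otherwise [U when cond do [S [U when cond do [S [M v = expr]]]]]]]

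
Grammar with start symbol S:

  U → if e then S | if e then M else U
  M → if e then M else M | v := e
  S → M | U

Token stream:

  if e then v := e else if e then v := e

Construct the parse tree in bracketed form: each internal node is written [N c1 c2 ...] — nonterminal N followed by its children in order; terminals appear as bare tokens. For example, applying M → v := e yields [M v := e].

S
U
if e then M else U
if e then v := e else U
if e then v := e else if e then S
if e then v := e else if e then M
if e then v := e else if e then v := e

[S [U if e then [M v := e] else [U if e then [S [M v := e]]]]]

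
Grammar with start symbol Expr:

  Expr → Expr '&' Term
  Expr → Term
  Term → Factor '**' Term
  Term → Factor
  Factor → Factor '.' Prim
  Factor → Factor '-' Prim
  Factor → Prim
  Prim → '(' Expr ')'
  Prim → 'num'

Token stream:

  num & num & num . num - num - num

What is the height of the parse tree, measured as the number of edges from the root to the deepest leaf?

[Expr [Expr [Expr [Term [Factor [Prim num]]]] & [Term [Factor [Prim num]]]] & [Term [Factor [Factor [Factor [Factor [Prim num]] . [Prim num]] - [Prim num]] - [Prim num]]]]

7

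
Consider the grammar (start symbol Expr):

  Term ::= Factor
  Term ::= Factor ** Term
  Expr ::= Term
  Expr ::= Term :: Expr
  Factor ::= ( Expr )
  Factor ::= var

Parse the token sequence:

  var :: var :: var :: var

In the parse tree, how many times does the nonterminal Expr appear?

[Expr [Term [Factor var]] :: [Expr [Term [Factor var]] :: [Expr [Term [Factor var]] :: [Expr [Term [Factor var]]]]]]

4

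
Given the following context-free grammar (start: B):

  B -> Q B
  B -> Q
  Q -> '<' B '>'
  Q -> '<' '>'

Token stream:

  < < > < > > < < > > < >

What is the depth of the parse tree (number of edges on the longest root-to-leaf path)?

[B [Q < [B [Q < >] [B [Q < >]]] >] [B [Q < [B [Q < >]] >] [B [Q < >]]]]

5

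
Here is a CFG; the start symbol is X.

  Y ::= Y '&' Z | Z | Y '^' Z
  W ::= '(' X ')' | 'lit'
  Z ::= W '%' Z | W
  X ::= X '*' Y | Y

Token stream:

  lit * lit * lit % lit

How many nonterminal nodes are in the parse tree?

[X [X [X [Y [Z [W lit]]]] * [Y [Z [W lit]]]] * [Y [Z [W lit] % [Z [W lit]]]]]

14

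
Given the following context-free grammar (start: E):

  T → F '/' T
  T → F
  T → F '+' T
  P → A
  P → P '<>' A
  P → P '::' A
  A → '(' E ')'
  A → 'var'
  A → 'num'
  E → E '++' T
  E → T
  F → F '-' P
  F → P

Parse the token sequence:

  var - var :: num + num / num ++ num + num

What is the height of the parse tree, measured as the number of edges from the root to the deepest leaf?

8

[E [E [T [F [F [P [A var]]] - [P [P [A var]] :: [A num]]] + [T [F [P [A num]]] / [T [F [P [A num]]]]]]] ++ [T [F [P [A num]]] + [T [F [P [A num]]]]]]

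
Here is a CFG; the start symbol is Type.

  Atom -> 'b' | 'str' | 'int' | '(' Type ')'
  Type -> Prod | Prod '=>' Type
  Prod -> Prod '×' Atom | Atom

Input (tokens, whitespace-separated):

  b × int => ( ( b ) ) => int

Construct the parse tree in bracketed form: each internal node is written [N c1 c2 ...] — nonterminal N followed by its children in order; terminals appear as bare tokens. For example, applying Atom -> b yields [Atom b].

[Type [Prod [Prod [Atom b]] × [Atom int]] => [Type [Prod [Atom ( [Type [Prod [Atom ( [Type [Prod [Atom b]]] )]]] )]] => [Type [Prod [Atom int]]]]]

Type
Prod => Type
Prod × Atom => Type
Atom × Atom => Type
b × Atom => Type
b × int => Type
b × int => Prod => Type
b × int => Atom => Type
b × int => ( Type ) => Type
b × int => ( Prod ) => Type
b × int => ( Atom ) => Type
b × int => ( ( Type ) ) => Type
b × int => ( ( Prod ) ) => Type
b × int => ( ( Atom ) ) => Type
b × int => ( ( b ) ) => Type
b × int => ( ( b ) ) => Prod
b × int => ( ( b ) ) => Atom
b × int => ( ( b ) ) => int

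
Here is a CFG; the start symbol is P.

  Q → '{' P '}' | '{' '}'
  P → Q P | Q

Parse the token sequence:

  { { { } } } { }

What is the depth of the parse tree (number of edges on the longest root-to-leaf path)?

6

[P [Q { [P [Q { [P [Q { }]] }]] }] [P [Q { }]]]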